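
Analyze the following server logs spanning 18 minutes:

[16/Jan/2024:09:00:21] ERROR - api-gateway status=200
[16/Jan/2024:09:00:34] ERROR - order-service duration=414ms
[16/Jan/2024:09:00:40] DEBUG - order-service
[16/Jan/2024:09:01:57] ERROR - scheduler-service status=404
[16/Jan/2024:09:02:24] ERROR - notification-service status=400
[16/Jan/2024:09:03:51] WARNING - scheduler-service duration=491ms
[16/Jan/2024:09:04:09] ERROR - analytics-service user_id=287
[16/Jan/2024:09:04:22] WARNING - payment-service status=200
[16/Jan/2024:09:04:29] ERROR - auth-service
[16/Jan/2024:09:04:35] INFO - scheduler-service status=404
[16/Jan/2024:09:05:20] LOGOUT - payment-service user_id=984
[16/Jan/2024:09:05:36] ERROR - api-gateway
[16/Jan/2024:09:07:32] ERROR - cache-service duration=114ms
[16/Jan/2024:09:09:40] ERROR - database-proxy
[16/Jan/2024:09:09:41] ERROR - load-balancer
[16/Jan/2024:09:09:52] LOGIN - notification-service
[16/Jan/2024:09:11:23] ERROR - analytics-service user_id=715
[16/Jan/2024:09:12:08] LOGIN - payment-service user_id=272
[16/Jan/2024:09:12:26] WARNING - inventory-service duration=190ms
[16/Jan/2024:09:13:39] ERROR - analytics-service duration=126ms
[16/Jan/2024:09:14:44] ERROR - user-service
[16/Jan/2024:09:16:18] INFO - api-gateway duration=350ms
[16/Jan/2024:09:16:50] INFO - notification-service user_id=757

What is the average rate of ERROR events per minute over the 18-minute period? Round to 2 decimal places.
0.72

To calculate the rate:

1. Count total ERROR events: 13
2. Total time period: 18 minutes
3. Rate = 13 / 18 = 0.72 events per minute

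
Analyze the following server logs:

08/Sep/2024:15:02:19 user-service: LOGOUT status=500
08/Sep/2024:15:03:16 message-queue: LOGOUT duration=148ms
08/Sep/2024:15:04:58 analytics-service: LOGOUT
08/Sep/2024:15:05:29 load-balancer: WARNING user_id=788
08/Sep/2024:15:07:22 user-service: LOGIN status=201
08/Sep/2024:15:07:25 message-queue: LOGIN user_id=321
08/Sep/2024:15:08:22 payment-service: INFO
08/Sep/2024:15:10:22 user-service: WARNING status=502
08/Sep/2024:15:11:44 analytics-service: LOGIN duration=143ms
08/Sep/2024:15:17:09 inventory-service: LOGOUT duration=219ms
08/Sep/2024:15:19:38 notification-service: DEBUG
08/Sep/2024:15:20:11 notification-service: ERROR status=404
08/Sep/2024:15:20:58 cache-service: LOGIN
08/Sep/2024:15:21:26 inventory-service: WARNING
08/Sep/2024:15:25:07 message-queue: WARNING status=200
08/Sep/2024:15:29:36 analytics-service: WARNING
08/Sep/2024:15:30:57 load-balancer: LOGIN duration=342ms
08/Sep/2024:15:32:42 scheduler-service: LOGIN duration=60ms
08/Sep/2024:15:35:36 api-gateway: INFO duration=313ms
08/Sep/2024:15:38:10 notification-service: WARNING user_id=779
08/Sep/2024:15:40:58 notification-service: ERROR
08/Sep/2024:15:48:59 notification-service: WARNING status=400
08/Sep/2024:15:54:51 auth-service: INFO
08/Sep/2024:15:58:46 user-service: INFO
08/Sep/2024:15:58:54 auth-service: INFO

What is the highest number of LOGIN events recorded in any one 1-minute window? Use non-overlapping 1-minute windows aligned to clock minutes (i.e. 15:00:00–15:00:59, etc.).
2

To find the burst window:

1. Divide the log period into non-overlapping 1-minute windows starting at 15:00
2. Count LOGIN events in each window
3. Find the window with maximum count
4. Maximum events in a window: 2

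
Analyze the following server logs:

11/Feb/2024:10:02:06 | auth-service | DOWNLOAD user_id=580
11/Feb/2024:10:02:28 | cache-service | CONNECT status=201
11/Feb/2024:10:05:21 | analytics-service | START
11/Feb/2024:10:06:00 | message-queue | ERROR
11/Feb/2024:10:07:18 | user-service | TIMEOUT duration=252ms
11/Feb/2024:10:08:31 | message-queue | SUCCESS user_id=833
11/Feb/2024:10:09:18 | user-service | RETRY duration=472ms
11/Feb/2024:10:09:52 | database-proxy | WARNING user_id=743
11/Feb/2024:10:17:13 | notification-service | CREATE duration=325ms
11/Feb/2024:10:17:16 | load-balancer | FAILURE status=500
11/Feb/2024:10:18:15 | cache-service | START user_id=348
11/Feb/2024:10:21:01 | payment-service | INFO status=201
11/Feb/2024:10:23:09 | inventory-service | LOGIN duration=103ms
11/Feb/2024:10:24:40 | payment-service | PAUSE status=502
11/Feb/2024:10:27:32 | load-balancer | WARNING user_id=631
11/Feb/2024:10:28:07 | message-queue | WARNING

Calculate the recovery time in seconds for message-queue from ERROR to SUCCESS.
151

To calculate recovery time:

1. Find ERROR event for message-queue: 11/Feb/2024:10:06:00
2. Find next SUCCESS event for message-queue: 11/Feb/2024:10:08:31
3. Recovery time: 11/Feb/2024:10:08:31 - 11/Feb/2024:10:06:00 = 151 seconds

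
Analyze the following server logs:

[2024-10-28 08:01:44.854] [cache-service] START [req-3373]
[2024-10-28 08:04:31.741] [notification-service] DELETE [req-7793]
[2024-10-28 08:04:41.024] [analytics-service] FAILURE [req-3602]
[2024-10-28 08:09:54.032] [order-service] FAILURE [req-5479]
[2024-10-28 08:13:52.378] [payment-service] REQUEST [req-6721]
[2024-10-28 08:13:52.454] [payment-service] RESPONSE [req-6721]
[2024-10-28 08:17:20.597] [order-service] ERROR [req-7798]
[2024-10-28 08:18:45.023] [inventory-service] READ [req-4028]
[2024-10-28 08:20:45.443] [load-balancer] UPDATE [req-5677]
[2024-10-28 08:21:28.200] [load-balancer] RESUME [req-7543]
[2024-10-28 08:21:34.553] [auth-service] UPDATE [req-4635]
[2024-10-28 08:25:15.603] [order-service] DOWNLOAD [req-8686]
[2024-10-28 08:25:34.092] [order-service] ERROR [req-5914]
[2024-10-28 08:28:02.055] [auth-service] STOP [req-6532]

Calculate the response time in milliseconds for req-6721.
76

To calculate latency:

1. Find REQUEST with id req-6721: 2024-10-28 08:13:52.378
2. Find RESPONSE with id req-6721: 2024-10-28 08:13:52.454
3. Latency: 2024-10-28 08:13:52.454 - 2024-10-28 08:13:52.378 = 76ms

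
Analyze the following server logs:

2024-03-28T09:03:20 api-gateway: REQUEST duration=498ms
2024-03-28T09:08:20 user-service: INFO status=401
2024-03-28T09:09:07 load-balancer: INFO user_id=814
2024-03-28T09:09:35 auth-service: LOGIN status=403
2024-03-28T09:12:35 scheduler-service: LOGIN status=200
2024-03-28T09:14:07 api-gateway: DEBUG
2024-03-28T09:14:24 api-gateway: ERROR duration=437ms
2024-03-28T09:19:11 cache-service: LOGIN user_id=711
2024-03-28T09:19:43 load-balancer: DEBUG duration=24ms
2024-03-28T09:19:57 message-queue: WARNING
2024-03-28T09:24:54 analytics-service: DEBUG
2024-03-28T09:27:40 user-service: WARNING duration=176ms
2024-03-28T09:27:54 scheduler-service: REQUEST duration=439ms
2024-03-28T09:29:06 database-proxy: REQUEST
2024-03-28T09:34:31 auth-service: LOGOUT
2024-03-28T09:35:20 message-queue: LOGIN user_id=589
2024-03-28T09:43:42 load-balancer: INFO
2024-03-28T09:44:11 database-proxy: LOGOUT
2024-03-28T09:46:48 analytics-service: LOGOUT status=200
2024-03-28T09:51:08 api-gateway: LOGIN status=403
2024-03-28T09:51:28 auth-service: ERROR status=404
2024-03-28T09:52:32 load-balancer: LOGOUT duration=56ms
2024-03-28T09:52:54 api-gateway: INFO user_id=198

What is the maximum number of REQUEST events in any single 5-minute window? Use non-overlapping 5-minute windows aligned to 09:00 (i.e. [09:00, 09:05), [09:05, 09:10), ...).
2

To find the burst window:

1. Divide the log period into non-overlapping 5-minute windows starting at 09:00
2. Count REQUEST events in each window
3. Find the window with maximum count
4. Maximum events in a window: 2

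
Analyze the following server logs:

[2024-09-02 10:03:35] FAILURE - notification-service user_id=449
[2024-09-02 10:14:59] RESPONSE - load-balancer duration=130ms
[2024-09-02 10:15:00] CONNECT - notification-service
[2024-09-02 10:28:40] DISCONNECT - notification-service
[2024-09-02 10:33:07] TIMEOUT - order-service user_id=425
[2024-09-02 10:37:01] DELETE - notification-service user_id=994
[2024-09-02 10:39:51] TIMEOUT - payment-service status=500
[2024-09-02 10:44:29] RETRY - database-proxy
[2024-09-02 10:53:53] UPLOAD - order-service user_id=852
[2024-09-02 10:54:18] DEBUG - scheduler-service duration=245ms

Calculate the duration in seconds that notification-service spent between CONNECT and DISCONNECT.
820

To calculate state duration:

1. Find CONNECT event for notification-service: 2024-09-02 10:15:00
2. Find DISCONNECT event for notification-service: 2024-09-02 10:28:40
3. Calculate duration: 2024-09-02 10:28:40 - 2024-09-02 10:15:00 = 820 seconds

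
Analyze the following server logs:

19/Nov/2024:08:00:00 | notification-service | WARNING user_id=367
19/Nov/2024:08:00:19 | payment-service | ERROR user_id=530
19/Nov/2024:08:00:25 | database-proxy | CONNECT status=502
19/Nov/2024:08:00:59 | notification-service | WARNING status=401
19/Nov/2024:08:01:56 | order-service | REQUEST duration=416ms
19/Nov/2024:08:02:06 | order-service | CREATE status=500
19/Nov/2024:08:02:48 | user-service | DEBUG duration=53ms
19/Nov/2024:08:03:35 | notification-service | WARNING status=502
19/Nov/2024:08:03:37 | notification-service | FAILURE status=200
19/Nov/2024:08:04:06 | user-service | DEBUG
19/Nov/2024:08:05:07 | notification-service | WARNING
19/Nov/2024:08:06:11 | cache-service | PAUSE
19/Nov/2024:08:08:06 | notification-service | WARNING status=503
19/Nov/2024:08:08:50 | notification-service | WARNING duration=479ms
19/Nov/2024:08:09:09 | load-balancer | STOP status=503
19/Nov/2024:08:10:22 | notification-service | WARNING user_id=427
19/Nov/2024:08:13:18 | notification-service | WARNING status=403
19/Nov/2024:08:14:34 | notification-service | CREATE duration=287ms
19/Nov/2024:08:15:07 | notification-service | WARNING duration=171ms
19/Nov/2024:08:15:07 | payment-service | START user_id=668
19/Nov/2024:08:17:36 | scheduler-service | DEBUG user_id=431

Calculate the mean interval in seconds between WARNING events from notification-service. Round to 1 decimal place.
113.4

To calculate average interval:

1. Find all WARNING events for notification-service in order
2. Calculate time gaps between consecutive events
3. Compute mean of gaps: 907 / 8 = 113.4 seconds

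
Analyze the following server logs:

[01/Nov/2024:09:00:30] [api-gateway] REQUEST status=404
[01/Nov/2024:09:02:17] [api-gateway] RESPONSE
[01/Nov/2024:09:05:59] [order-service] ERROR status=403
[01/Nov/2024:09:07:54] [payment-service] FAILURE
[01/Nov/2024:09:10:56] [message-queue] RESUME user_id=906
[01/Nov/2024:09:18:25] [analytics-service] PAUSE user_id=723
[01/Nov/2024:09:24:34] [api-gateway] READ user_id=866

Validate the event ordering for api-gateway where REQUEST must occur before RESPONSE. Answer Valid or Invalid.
Valid

To validate ordering:

1. Required order: REQUEST → RESPONSE
2. Rule: REQUEST must occur before RESPONSE
3. Check actual order of events for api-gateway
4. Result: Valid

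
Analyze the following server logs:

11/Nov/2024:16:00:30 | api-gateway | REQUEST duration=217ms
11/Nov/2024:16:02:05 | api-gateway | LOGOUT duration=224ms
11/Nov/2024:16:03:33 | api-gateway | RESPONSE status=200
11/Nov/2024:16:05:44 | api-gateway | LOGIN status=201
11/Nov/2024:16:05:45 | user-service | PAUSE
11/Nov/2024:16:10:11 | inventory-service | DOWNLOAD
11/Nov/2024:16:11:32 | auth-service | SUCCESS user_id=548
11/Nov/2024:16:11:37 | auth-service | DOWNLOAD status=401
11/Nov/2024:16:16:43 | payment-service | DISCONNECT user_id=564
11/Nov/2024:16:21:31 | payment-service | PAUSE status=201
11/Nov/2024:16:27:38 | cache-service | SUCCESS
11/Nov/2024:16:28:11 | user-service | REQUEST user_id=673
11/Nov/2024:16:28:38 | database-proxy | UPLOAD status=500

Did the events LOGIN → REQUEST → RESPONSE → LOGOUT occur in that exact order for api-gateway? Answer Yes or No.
No

To verify sequence order:

1. Find all events in sequence LOGIN → REQUEST → RESPONSE → LOGOUT for api-gateway
2. Extract their timestamps
3. Check if timestamps are in ascending order
4. Result: No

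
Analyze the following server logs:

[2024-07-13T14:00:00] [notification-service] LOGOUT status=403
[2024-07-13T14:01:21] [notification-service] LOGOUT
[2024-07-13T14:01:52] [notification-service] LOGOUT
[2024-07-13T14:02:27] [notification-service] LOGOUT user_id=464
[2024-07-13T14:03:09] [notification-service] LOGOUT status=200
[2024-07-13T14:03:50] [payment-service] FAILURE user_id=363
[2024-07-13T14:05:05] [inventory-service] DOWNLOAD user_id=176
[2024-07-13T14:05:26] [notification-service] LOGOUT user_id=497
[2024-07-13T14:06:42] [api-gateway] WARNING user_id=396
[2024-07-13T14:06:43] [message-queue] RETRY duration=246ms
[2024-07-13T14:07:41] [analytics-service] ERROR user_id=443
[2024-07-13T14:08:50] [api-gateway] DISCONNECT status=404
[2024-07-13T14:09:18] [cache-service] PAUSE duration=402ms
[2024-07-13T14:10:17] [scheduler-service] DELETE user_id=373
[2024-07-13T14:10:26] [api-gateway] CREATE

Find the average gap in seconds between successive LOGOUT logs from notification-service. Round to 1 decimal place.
65.2

To calculate average interval:

1. Find all LOGOUT events for notification-service in order
2. Calculate time gaps between consecutive events
3. Compute mean of gaps: 326 / 5 = 65.2 seconds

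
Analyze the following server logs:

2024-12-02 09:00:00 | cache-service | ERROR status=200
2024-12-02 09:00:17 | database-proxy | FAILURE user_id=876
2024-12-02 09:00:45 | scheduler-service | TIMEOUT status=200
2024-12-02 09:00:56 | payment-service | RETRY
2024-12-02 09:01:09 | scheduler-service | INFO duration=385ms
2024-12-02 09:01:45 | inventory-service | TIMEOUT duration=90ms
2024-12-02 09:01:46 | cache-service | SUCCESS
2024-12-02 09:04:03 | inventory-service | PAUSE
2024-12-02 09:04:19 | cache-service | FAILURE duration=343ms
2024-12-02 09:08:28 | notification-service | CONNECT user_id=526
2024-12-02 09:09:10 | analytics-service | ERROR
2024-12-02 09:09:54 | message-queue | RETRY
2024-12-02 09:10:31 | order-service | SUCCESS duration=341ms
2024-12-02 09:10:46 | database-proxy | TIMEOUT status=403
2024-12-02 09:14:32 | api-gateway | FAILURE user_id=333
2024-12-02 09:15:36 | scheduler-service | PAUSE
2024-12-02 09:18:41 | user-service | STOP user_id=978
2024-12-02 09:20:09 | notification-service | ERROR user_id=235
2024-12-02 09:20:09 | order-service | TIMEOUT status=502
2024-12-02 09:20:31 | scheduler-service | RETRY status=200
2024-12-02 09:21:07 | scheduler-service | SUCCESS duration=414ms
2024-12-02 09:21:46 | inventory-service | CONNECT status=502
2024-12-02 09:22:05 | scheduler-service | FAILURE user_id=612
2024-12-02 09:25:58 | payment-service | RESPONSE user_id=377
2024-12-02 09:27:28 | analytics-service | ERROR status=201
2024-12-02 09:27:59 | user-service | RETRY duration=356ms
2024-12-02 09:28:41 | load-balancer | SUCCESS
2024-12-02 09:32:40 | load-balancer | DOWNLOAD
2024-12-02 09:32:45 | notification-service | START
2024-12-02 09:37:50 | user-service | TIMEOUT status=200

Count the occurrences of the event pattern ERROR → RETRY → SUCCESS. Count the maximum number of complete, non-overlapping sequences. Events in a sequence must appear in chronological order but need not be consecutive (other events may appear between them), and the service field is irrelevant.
4

To count sequences:

1. Look for pattern: ERROR → RETRY → SUCCESS
2. Greedily scan the log in chronological order, matching each sequence element in turn (ignoring service)
3. Each time the full pattern completes, increment the count and restart matching from the next event
4. Complete non-overlapping sequences found: 4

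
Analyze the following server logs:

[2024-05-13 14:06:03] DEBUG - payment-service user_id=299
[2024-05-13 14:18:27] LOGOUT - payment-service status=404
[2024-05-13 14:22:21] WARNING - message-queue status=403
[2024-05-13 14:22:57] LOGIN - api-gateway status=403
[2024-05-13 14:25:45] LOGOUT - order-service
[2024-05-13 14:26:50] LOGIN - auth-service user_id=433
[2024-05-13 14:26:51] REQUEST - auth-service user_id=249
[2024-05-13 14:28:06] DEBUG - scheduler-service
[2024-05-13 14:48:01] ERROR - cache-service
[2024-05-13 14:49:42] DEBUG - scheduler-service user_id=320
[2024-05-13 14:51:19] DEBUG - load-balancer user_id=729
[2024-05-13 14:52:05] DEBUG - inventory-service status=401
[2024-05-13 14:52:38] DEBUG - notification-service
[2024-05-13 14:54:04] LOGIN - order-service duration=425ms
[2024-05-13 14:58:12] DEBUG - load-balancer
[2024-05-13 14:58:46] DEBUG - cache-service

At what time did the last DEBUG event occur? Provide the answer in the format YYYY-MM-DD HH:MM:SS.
2024-05-13 14:58:46

To find the last event:

1. Filter for all DEBUG events
2. Sort by timestamp
3. Select the last one
4. Timestamp: 2024-05-13 14:58:46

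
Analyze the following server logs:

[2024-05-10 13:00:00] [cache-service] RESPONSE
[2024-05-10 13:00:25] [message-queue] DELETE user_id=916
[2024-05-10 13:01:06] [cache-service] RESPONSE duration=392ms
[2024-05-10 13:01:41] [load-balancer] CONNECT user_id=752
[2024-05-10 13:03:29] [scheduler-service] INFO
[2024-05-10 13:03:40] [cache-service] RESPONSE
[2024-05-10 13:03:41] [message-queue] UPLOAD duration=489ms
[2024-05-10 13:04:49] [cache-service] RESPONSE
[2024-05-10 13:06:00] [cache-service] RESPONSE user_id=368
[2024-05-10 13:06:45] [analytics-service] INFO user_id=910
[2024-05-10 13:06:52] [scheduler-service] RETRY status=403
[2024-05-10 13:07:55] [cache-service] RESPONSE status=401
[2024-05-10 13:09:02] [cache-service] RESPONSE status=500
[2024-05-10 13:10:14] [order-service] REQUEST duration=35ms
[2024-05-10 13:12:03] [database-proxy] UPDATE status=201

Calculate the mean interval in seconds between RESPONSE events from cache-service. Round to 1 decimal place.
90.3

To calculate average interval:

1. Find all RESPONSE events for cache-service in order
2. Calculate time gaps between consecutive events
3. Compute mean of gaps: 542 / 6 = 90.3 seconds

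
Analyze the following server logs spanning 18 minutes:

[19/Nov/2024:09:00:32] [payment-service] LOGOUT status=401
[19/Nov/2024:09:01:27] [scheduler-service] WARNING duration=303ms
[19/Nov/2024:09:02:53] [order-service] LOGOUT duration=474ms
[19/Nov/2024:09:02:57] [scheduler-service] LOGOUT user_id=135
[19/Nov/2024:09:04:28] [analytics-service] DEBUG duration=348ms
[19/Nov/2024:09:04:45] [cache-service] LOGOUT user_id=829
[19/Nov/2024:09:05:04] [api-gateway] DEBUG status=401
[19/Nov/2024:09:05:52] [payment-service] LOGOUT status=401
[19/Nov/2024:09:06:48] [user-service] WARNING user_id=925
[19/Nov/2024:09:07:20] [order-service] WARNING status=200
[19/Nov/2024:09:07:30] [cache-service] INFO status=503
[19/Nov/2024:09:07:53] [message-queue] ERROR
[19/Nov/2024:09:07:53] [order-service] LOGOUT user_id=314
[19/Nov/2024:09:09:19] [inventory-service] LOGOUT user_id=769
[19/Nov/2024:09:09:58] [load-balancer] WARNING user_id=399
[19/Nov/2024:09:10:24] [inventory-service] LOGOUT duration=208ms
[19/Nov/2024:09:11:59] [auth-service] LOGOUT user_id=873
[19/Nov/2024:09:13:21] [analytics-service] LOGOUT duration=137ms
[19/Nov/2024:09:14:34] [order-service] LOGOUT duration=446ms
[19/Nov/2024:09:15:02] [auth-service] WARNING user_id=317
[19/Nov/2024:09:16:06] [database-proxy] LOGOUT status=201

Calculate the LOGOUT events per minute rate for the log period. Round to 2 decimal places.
0.67

To calculate the rate:

1. Count total LOGOUT events: 12
2. Total time period: 18 minutes
3. Rate = 12 / 18 = 0.67 events per minute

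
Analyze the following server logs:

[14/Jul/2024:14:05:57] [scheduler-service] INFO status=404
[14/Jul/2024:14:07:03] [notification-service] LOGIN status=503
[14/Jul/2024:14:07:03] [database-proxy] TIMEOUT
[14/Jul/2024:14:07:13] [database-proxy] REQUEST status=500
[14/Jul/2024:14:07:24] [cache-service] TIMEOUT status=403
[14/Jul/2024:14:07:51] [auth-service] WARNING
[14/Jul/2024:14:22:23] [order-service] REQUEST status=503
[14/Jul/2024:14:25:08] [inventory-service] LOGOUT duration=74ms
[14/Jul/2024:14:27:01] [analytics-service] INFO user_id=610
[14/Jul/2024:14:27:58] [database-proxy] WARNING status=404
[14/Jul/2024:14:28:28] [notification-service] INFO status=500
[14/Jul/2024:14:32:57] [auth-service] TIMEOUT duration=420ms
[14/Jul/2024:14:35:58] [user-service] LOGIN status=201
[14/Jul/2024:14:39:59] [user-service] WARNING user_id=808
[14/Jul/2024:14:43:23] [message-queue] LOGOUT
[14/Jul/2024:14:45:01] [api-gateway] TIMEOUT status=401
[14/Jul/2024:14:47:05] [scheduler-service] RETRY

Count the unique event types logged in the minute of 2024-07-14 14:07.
4

To count unique event types:

1. Filter events in the minute starting at 2024-07-14 14:07
2. Extract event types from matching entries
3. Count unique types: 4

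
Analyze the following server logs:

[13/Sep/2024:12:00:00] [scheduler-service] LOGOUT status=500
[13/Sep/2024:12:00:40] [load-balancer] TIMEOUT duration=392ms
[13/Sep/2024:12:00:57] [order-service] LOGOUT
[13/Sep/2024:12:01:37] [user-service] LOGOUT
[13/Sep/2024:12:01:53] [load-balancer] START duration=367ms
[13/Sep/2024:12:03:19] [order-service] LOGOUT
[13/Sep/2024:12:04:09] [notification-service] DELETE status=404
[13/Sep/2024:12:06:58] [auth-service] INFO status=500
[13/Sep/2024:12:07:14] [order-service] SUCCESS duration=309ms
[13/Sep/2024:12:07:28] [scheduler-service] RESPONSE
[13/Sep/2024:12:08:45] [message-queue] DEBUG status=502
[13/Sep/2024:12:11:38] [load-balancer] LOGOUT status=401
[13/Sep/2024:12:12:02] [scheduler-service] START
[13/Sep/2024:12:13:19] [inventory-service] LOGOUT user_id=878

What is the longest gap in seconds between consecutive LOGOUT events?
499

To find the longest gap:

1. Extract all LOGOUT events in chronological order
2. Calculate time differences between consecutive events
3. Find the maximum difference
4. Longest gap: 499 seconds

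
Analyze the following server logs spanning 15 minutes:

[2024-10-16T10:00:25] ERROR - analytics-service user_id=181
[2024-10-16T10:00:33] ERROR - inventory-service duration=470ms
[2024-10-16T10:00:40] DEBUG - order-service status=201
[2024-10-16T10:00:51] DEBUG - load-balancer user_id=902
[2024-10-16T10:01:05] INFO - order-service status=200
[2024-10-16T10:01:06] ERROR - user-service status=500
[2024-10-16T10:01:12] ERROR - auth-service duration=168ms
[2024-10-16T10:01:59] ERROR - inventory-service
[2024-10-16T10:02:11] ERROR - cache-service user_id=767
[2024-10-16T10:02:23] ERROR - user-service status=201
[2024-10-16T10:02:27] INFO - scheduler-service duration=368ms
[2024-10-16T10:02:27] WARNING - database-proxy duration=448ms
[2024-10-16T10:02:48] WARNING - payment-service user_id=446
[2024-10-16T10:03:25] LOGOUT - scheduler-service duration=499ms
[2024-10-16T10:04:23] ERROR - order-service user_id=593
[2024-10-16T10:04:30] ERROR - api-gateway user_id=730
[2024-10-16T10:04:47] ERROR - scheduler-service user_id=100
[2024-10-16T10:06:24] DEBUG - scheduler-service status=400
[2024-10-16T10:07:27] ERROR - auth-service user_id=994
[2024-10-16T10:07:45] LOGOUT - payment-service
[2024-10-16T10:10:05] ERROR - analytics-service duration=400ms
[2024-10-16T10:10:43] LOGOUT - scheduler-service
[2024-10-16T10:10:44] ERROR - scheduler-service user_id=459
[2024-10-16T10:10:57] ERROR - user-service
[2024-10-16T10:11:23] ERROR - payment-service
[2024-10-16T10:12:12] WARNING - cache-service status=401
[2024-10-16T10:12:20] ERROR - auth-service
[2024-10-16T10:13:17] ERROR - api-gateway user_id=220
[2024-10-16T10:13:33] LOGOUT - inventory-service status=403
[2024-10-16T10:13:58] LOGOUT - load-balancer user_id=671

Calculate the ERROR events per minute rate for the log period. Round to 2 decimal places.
1.13

To calculate the rate:

1. Count total ERROR events: 17
2. Total time period: 15 minutes
3. Rate = 17 / 15 = 1.13 events per minute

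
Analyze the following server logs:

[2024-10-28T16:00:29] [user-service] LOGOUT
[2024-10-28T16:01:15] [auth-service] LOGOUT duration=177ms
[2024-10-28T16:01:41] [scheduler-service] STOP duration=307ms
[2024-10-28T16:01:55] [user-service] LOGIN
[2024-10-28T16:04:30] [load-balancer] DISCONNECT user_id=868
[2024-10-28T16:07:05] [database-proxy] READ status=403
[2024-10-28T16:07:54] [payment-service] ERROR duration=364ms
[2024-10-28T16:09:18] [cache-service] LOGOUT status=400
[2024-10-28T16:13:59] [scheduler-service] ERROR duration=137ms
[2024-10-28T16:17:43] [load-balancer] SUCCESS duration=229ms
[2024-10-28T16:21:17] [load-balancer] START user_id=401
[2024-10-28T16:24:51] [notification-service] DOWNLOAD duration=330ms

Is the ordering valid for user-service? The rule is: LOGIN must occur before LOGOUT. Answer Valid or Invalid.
Invalid

To validate ordering:

1. Required order: LOGIN → LOGOUT
2. Rule: LOGIN must occur before LOGOUT
3. Check actual order of events for user-service
4. Result: Invalid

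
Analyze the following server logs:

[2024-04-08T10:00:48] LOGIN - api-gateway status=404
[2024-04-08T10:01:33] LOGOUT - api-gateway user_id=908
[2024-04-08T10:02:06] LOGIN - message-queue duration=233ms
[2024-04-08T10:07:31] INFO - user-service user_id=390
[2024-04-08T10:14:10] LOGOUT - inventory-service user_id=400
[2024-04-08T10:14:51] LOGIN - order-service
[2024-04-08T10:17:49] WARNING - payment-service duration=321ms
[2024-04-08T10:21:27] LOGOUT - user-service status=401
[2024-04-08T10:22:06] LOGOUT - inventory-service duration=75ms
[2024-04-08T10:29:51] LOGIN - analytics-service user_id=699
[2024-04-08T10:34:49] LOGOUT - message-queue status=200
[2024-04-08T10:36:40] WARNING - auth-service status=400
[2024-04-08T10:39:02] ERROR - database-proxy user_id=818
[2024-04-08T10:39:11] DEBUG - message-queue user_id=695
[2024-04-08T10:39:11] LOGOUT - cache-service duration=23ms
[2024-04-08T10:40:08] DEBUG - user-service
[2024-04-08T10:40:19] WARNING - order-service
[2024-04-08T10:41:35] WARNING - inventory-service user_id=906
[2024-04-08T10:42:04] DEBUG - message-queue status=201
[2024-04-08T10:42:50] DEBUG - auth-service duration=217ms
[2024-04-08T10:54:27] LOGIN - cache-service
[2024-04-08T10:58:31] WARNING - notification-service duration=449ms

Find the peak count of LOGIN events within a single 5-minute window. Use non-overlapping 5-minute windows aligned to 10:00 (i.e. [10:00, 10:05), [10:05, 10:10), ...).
2

To find the burst window:

1. Divide the log period into non-overlapping 5-minute windows starting at 10:00
2. Count LOGIN events in each window
3. Find the window with maximum count
4. Maximum events in a window: 2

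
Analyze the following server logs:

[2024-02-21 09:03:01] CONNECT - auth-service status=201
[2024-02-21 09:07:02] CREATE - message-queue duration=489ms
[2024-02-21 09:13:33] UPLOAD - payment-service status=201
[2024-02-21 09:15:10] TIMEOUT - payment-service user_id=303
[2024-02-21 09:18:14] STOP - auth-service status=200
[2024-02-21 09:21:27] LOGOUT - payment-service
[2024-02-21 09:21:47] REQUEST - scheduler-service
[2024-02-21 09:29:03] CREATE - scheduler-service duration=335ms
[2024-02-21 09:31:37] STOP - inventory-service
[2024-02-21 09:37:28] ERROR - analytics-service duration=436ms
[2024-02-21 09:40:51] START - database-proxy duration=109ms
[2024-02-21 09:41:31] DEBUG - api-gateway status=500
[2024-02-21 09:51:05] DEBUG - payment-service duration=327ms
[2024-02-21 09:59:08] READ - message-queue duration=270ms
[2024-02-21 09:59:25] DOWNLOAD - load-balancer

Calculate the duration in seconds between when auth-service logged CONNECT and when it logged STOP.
913

To find the time between events:

1. Locate the first CONNECT event for auth-service: 2024-02-21 09:03:01
2. Locate the first STOP event for auth-service: 2024-02-21 09:18:14
3. Calculate the difference: 2024-02-21 09:18:14 - 2024-02-21 09:03:01 = 913 seconds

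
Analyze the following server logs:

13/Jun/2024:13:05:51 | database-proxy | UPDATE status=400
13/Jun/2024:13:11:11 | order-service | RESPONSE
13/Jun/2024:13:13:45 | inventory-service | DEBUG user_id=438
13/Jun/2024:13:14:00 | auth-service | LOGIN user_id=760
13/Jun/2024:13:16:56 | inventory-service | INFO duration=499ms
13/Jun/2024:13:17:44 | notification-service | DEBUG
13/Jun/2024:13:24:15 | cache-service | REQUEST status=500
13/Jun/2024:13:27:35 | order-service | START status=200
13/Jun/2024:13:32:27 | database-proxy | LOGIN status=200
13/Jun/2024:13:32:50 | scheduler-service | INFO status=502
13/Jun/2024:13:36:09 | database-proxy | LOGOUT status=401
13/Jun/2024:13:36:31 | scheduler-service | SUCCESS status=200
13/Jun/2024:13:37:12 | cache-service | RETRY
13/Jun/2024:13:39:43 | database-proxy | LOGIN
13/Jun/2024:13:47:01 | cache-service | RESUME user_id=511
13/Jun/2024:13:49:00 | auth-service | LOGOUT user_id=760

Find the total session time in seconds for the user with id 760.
2100

To calculate session duration:

1. Find LOGIN event for user_id=760: 13/Jun/2024:13:14:00
2. Find LOGOUT event for user_id=760: 13/Jun/2024:13:49:00
3. Session duration: 13/Jun/2024:13:49:00 - 13/Jun/2024:13:14:00 = 2100 seconds (35 minutes)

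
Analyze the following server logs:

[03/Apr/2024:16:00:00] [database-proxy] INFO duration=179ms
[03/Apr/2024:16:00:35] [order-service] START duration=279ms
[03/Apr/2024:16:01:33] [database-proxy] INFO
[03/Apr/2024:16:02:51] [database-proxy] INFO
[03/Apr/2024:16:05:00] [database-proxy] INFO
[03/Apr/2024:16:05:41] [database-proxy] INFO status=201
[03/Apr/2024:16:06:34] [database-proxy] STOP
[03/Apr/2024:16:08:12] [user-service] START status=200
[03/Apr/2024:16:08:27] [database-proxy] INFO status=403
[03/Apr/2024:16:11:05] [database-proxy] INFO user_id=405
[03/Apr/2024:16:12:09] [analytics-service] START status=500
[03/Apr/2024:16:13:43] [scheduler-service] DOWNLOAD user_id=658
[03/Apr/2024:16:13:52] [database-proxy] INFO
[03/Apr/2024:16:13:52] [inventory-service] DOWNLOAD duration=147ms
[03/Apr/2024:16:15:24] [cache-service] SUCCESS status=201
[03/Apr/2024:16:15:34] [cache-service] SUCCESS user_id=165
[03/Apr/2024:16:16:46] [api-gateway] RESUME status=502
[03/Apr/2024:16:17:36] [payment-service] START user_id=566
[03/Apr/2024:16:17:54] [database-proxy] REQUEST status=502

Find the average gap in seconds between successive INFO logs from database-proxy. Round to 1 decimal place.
118.9

To calculate average interval:

1. Find all INFO events for database-proxy in order
2. Calculate time gaps between consecutive events
3. Compute mean of gaps: 832 / 7 = 118.9 seconds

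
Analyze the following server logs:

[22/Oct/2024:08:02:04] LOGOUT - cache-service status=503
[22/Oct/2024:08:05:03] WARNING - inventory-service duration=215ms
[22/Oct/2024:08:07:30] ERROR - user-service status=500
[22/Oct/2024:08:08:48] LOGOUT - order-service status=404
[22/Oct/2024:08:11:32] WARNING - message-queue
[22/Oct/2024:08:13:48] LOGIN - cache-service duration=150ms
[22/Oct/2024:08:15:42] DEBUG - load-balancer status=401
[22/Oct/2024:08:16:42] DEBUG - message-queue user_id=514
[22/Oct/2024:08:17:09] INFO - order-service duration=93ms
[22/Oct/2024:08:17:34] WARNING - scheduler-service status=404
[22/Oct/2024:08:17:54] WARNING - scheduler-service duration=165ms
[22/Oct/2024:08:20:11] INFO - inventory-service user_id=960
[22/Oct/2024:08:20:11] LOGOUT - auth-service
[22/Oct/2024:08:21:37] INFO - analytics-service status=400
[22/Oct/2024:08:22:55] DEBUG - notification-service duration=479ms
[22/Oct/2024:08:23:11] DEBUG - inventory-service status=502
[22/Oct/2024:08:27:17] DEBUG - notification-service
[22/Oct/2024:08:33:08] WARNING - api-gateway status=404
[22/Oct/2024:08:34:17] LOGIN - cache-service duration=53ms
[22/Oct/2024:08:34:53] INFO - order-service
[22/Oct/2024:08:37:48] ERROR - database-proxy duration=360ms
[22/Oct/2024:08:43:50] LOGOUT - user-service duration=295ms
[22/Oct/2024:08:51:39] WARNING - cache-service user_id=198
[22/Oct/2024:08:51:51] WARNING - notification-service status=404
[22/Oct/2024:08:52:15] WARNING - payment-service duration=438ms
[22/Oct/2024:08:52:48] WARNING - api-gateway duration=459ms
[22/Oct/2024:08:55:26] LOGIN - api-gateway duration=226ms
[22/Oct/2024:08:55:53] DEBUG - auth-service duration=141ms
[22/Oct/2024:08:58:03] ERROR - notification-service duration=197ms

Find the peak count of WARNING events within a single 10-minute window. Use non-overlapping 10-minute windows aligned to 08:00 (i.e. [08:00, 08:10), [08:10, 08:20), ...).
4

To find the burst window:

1. Divide the log period into non-overlapping 10-minute windows starting at 08:00
2. Count WARNING events in each window
3. Find the window with maximum count
4. Maximum events in a window: 4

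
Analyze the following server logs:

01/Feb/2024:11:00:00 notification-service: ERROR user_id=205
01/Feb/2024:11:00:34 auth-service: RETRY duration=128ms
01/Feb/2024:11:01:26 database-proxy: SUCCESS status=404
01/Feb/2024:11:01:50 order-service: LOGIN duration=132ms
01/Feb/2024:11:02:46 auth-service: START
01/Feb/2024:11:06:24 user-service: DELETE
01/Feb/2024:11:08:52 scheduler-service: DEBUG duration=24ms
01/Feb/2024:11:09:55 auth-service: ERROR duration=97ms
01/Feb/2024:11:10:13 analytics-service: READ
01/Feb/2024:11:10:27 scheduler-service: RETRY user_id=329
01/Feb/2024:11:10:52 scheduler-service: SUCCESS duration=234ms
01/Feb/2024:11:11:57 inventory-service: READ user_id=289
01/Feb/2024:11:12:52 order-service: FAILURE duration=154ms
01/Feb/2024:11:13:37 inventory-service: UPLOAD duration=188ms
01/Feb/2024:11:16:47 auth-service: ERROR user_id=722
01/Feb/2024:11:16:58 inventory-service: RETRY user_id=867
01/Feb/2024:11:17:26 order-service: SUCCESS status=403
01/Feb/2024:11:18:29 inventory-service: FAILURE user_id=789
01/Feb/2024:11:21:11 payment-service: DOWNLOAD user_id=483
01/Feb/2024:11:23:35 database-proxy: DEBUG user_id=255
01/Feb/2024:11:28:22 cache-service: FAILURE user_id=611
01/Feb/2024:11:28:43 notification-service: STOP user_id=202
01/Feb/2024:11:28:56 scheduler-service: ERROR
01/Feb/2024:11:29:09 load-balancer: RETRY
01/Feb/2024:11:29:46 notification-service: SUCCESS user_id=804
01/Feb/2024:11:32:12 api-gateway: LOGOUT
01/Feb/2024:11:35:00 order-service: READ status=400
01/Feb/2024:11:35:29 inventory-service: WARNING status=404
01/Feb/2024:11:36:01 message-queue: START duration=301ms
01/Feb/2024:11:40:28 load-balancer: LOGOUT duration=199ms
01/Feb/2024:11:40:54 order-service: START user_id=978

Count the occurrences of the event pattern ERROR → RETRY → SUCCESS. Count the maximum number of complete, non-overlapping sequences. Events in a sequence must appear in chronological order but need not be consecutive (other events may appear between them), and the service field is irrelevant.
4

To count sequences:

1. Look for pattern: ERROR → RETRY → SUCCESS
2. Greedily scan the log in chronological order, matching each sequence element in turn (ignoring service)
3. Each time the full pattern completes, increment the count and restart matching from the next event
4. Complete non-overlapping sequences found: 4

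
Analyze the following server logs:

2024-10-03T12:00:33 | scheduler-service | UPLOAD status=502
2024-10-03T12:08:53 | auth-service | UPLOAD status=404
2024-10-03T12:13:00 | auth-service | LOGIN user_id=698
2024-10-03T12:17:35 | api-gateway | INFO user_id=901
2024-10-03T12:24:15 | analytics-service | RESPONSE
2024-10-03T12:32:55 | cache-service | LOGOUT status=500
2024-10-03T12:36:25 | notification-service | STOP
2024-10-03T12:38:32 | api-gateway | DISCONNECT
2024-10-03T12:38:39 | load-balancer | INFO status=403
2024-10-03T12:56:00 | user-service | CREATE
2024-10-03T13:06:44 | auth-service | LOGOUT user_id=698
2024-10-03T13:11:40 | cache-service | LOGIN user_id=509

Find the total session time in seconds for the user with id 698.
3224

To calculate session duration:

1. Find LOGIN event for user_id=698: 2024-10-03T12:13:00
2. Find LOGOUT event for user_id=698: 2024-10-03T13:06:44
3. Session duration: 2024-10-03T13:06:44 - 2024-10-03T12:13:00 = 3224 seconds (53 minutes)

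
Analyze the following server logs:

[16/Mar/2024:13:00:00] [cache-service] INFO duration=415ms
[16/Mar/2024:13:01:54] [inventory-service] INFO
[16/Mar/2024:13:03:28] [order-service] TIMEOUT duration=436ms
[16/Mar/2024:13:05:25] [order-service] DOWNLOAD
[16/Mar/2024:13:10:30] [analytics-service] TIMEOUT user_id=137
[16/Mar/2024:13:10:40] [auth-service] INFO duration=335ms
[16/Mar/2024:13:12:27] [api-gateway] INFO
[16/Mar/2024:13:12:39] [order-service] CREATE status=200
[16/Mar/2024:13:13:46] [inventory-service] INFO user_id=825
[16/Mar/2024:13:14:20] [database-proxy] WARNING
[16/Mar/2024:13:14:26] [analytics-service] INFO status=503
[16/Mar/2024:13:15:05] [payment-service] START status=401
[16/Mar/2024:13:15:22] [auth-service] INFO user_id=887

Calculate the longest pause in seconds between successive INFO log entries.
526

To find the longest gap:

1. Extract all INFO events in chronological order
2. Calculate time differences between consecutive events
3. Find the maximum difference
4. Longest gap: 526 seconds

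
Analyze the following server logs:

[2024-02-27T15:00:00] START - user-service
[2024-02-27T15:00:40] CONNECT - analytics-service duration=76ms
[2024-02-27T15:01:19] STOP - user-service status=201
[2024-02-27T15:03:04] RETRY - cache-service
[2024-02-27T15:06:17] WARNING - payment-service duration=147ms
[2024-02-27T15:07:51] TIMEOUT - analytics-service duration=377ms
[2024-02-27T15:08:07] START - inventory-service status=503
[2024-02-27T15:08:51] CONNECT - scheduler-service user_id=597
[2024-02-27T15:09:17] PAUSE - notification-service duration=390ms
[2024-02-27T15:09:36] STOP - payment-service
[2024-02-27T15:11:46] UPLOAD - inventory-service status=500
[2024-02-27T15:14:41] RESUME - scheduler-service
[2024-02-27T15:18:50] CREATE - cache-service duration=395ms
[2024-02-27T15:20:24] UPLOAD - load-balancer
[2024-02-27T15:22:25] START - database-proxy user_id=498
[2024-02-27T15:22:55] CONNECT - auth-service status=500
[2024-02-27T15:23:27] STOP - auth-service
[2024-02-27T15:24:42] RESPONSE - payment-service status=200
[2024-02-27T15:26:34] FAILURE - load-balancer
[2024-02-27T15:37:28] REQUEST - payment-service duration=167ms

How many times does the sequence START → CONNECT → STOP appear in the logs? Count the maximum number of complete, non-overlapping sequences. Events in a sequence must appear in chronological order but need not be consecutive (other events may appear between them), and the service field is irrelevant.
3

To count sequences:

1. Look for pattern: START → CONNECT → STOP
2. Greedily scan the log in chronological order, matching each sequence element in turn (ignoring service)
3. Each time the full pattern completes, increment the count and restart matching from the next event
4. Complete non-overlapping sequences found: 3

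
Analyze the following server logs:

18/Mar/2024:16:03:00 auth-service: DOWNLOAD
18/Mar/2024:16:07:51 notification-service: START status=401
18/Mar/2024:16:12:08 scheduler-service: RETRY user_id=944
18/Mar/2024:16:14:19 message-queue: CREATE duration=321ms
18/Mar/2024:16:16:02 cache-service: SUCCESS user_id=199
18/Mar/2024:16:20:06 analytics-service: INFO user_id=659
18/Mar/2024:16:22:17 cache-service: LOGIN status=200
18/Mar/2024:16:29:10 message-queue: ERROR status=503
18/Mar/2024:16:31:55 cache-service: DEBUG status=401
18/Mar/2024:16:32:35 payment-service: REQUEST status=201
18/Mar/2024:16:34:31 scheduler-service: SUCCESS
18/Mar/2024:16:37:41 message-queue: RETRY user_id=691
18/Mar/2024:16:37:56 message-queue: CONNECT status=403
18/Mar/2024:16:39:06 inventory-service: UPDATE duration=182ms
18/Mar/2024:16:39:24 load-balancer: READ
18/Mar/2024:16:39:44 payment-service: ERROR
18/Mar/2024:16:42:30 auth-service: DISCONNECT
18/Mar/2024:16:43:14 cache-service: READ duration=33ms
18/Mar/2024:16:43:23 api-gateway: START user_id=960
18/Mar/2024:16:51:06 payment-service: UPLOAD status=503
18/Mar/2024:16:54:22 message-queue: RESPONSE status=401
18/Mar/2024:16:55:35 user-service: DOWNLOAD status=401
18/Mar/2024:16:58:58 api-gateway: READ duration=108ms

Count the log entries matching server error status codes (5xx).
2

To find matching entries:

1. Pattern to match: server error status codes (5xx)
2. Scan each log entry for the pattern
3. Count matches: 2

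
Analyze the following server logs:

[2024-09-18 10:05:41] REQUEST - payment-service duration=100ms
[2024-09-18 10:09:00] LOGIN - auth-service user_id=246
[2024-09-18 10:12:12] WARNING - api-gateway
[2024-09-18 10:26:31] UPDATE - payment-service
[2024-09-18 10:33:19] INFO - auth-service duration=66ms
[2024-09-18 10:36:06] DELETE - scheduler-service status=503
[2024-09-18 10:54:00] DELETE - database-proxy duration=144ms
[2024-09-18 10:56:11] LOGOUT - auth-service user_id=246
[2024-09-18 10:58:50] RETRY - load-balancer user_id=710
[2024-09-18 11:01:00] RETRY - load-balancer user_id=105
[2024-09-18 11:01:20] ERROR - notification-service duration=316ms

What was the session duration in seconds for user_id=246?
2831

To calculate session duration:

1. Find LOGIN event for user_id=246: 2024-09-18 10:09:00
2. Find LOGOUT event for user_id=246: 2024-09-18 10:56:11
3. Session duration: 2024-09-18 10:56:11 - 2024-09-18 10:09:00 = 2831 seconds (47 minutes)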